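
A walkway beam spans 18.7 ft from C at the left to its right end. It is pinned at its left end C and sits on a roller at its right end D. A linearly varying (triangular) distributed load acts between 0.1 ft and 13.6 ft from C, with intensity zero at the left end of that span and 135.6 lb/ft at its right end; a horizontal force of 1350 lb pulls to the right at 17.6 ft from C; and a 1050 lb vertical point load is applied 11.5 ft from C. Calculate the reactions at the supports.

Resultant of the triangular load: ½ × 135.6 × 13.5 = 915.3 lb, acting at 9.1 ft from C (one-third of the span from the peak).
Taking moments about C: D_y·18.7 − (½·135.6·13.5)·9.1 − 1050·11.5 = 0 → D_y = 20404.23/18.7 = 1091.14 ≈ 1091 lb.
ΣF_y = 0: C_y + 1091.14 − ½·135.6·13.5 − 1050 = 0 → C_y = 874.2 lb.
ΣF_x = 0: C_x + 1350 = 0 → C_x = -1350 lb.

C_x = -1350 lb, C_y = 874.2 lb, D_y = 1091 lb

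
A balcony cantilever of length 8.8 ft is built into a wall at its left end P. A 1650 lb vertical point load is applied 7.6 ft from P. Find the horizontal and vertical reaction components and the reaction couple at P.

P_x = 0, P_y = 1650 lb, M_P = 12540 lb·ft

ΣF_x = 0: P_x = 0.
ΣF_y = 0: P_y − 1650 = 0 → P_y = 1650 lb.
ΣM about P: M_P − 1650·7.6 = 0 → M_P = 12540 lb·ft.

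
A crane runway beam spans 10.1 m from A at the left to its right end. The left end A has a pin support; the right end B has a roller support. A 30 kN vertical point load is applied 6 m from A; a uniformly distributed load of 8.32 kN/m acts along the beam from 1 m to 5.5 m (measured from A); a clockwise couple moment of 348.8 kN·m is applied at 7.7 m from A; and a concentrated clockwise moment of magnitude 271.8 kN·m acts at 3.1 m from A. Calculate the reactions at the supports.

A_x = 0, A_y = -23.87 kN, B_y = 91.31 kN

Resultant of the distributed load: 8.32 × 4.5 = 37.44 kN at 3.25 m from A.
Moments about A: B_y·10.1 − 30·6 − (8.32·4.5)·3.25 − 348.8 − 271.8 = 0 → B_y = 922.28/10.1 = 91.3149 ≈ 91.31 kN.
ΣF_y = 0: A_y + 91.3149 − 30 − 8.32·4.5 = 0 → A_y = -23.87 kN.
ΣF_x = 0: no horizontal applied forces, so A_x = 0.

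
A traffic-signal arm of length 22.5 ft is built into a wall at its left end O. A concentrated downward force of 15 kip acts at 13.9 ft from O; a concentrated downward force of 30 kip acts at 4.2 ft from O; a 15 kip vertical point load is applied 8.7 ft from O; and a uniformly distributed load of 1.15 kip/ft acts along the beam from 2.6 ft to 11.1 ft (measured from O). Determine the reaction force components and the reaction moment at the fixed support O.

O_x = 0, O_y = 69.78 kip, M_O = 532.0 kip·ft

Resultant of the distributed load: 1.15 × 8.5 = 9.775 kip at 6.85 ft from O.
ΣF_x = 0: O_x = 0.
ΣF_y = 0: O_y − 15 − 30 − 15 − 1.15·8.5 = 0 → O_y = 69.78 kip.
ΣM about O: M_O − 15·13.9 − 30·4.2 − 15·8.7 − (1.15·8.5)·6.85 = 0 → M_O = 532.0 kip·ft.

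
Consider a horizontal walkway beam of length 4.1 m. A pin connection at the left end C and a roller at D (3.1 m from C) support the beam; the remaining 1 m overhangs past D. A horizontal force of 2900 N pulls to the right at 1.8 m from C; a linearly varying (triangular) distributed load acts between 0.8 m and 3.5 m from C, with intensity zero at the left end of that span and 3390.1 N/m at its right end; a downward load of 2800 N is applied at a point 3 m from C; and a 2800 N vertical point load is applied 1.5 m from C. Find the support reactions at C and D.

C_x = -2900 N, C_y = 2274 N, D_y = 7903 N

Resultant of the triangular load: ½ × 3390.1 × 2.7 = 4576.635 N, acting at 2.6 m from C (one-third of the span from the peak).
Taking moments about C: D_y·3.1 − (½·3390.1·2.7)·2.6 − 2800·3 − 2800·1.5 = 0 → D_y = 24499.251/3.1 = 7902.98 ≈ 7903 N.
ΣF_y = 0: C_y + 7902.98 − ½·3390.1·2.7 − 2800 − 2800 = 0 → C_y = 2274 N.
ΣF_x = 0: C_x + 2900 = 0 → C_x = -2900 N.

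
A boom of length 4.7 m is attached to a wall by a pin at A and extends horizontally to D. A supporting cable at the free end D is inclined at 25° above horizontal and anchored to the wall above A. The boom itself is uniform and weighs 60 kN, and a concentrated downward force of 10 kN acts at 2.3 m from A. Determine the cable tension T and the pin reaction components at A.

ΣM about A: T·sin25°·4.7 − 60·2.35 − 10·2.3 = 0 → T = 164/(4.7·0.422618) = 82.5654 ≈ 82.57 kN.
ΣF_x = 0: A_x − T·cos25° = 0 → A_x = 82.5654 × 0.906308 = 74.83 kN.
ΣF_y = 0: A_y + T·sin25° − 60 − 10 = 0 → A_y = 70 − 82.5654 × 0.422618 = 35.11 kN.

T = 82.57 kN, A_x = 74.83 kN, A_y = 35.11 kN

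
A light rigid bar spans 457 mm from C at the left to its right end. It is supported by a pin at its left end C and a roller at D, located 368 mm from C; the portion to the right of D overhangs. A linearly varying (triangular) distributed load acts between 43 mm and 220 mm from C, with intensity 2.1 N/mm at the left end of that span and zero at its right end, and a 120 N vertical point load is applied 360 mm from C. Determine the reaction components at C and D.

C_x = 0, C_y = 136.9 N, D_y = 168.9 N

Resultant of the triangular load: ½ × 2.1 × 177 = 185.85 N, acting at 102 mm from C (one-third of the span from the peak).
Moments about C: D_y·368 − (½·2.1·177)·102 − 120·360 = 0 → D_y = 62156.7/368 = 168.904 ≈ 168.9 N.
ΣF_y = 0: C_y + 168.904 − ½·2.1·177 − 120 = 0 → C_y = 136.9 N.
ΣF_x = 0: no horizontal applied forces, so C_x = 0.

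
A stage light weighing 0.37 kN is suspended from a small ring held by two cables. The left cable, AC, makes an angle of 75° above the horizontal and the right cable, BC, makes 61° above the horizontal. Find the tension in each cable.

ΣF_x = 0: −T_AC·cos75° + T_BC·cos61° = 0 → T_BC = 0.533857·T_AC.
ΣF_y = 0: T_AC·sin75° + T_BC·sin61° = 0.37.
Substitute: T_AC·(0.965926 + 0.533857·0.87462) = 0.37 → T_AC = 0.258227 ≈ 0.2582 kN.
Then T_BC = 0.533857 × 0.258227 = 0.1379 kN.

T_AC = 0.2582 kN, T_BC = 0.1379 kN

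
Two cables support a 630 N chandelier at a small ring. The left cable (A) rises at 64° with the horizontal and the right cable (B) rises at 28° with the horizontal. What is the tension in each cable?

ΣF_x = 0: −T_A·cos64° + T_B·cos28° = 0 → T_B = 0.496486·T_A.
ΣF_y = 0: T_A·sin64° + T_B·sin28° = 630.
Substitute: T_A·(0.898794 + 0.496486·0.469472) = 630 → T_A = 556.596 ≈ 556.6 N.
Then T_B = 0.496486 × 556.596 = 276.3 N.

T_A = 556.6 N, T_B = 276.3 N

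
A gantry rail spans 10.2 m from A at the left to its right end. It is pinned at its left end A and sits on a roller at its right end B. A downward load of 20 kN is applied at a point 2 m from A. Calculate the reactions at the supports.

Taking moments about A: B_y·10.2 − 20·2 = 0 → B_y = 40/10.2 = 3.92157 ≈ 3.922 kN.
ΣF_y = 0: A_y + 3.92157 − 20 = 0 → A_y = 16.08 kN.
ΣF_x = 0: no horizontal applied forces, so A_x = 0.

A_x = 0, A_y = 16.08 kN, B_y = 3.922 kN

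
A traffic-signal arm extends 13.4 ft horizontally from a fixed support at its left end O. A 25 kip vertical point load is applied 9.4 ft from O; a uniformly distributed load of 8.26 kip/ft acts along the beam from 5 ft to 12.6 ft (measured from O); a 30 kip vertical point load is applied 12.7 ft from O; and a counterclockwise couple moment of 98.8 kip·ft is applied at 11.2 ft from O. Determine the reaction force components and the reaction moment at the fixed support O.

Resultant of the distributed load: 8.26 × 7.6 = 62.776 kip at 8.8 ft from O.
ΣF_x = 0: O_x = 0.
ΣF_y = 0: O_y − 25 − 8.26·7.6 − 30 = 0 → O_y = 117.8 kip.
ΣM about O: M_O − 25·9.4 − (8.26·7.6)·8.8 − 30·12.7 + 98.8 = 0 → M_O = 1070 kip·ft.

O_x = 0, O_y = 117.8 kip, M_O = 1070 kip·ft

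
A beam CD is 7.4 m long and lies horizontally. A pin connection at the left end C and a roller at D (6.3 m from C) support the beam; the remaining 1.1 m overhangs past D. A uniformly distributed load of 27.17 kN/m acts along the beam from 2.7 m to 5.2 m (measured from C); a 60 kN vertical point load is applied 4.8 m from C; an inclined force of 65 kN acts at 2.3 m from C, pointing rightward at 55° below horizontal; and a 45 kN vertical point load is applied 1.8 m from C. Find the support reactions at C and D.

C_x = -37.28 kN, C_y = 105.6 kN, D_y = 120.6 kN

Resultant of the distributed load: 27.17 × 2.5 = 67.925 kN at 3.95 m from C.
Taking moments about C: D_y·6.3 − (27.17·2.5)·3.95 − 60·4.8 − 65·sin55°·2.3 − 45·1.8 = 0 → D_y = 759.767/6.3 = 120.598 ≈ 120.6 kN.
ΣF_y = 0: C_y + 120.598 − 27.17·2.5 − 60 − 65·sin55° − 45 = 0 → C_y = 105.6 kN.
ΣF_x = 0: C_x + 65·cos55° = 0 → C_x = -37.28 kN.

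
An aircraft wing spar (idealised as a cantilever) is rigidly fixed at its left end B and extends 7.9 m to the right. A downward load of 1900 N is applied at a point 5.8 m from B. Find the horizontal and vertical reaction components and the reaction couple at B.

B_x = 0, B_y = 1900 N, M_B = 11020 N·m

ΣF_x = 0: B_x = 0.
ΣF_y = 0: B_y − 1900 = 0 → B_y = 1900 N.
ΣM about B: M_B − 1900·5.8 = 0 → M_B = 11020 N·m.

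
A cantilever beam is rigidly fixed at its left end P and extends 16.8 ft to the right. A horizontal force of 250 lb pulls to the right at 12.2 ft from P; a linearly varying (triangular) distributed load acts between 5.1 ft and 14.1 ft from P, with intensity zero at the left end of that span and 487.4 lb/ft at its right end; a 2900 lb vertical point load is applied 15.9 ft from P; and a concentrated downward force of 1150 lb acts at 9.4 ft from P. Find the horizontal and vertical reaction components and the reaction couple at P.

P_x = -250.0 lb, P_y = 6243 lb, M_P = 81270 lb·ft

Resultant of the triangular load: ½ × 487.4 × 9 = 2193.3 lb, acting at 11.1 ft from P (one-third of the span from the peak).
ΣF_x = 0: P_x + 250 = 0 → P_x = -250.0 lb.
ΣF_y = 0: P_y − ½·487.4·9 − 2900 − 1150 = 0 → P_y = 6243 lb.
ΣM about P: M_P − (½·487.4·9)·11.1 − 2900·15.9 − 1150·9.4 = 0 → M_P = 81270 lb·ft.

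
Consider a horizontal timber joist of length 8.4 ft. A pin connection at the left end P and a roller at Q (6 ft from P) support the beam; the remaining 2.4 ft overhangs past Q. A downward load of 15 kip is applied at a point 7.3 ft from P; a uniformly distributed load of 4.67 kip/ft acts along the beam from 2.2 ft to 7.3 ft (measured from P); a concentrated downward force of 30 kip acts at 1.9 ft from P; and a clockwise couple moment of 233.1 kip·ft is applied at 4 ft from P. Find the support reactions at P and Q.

Resultant of the distributed load: 4.67 × 5.1 = 23.817 kip at 4.75 ft from P.
Taking moments about P: Q_y·6 − 15·7.3 − (4.67·5.1)·4.75 − 30·1.9 − 233.1 = 0 → Q_y = 512.73075/6 = 85.4551 ≈ 85.46 kip.
ΣF_y = 0: P_y + 85.4551 − 15 − 4.67·5.1 − 30 = 0 → P_y = -16.64 kip.
ΣF_x = 0: no horizontal applied forces, so P_x = 0.

P_x = 0, P_y = -16.64 kip, Q_y = 85.46 kip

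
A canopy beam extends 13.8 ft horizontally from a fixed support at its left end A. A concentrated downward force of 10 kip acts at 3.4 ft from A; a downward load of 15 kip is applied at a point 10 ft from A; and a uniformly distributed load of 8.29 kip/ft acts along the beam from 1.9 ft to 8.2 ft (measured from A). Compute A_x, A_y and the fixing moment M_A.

A_x = 0, A_y = 77.23 kip, M_A = 447.7 kip·ft

Resultant of the distributed load: 8.29 × 6.3 = 52.227 kip at 5.05 ft from A.
ΣF_x = 0: A_x = 0.
ΣF_y = 0: A_y − 10 − 15 − 8.29·6.3 = 0 → A_y = 77.23 kip.
ΣM about A: M_A − 10·3.4 − 15·10 − (8.29·6.3)·5.05 = 0 → M_A = 447.7 kip·ft.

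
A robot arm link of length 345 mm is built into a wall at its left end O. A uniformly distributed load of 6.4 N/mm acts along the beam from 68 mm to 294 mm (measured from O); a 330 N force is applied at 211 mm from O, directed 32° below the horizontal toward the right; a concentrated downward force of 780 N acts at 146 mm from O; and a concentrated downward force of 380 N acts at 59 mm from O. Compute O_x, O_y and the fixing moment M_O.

Resultant of the distributed load: 6.4 × 226 = 1446.4 N at 181 mm from O.
ΣF_x = 0: O_x + 330·cos32° = 0 → O_x = -279.9 N.
ΣF_y = 0: O_y − 6.4·226 − 330·sin32° − 780 − 380 = 0 → O_y = 2781 N.
ΣM about O: M_O − (6.4·226)·181 − 330·sin32°·211 − 780·146 − 380·59 = 0 → M_O = 435000 N·mm.

O_x = -279.9 N, O_y = 2781 N, M_O = 435000 N·mm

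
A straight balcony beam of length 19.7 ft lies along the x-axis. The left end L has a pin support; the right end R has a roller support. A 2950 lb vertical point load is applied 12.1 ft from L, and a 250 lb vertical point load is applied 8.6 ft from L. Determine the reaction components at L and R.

Moments about L: R_y·19.7 − 2950·12.1 − 250·8.6 = 0 → R_y = 37845/19.7 = 1921.07 ≈ 1921 lb.
ΣF_y = 0: L_y + 1921.07 − 2950 − 250 = 0 → L_y = 1279 lb.
ΣF_x = 0: no horizontal applied forces, so L_x = 0.

L_x = 0, L_y = 1279 lb, R_y = 1921 lb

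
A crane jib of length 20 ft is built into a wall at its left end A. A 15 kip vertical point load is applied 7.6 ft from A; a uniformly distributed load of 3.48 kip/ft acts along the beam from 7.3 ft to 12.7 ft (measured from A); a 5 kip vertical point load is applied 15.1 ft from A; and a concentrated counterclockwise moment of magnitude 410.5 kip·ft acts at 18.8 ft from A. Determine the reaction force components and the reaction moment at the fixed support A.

A_x = 0, A_y = 38.79 kip, M_A = -33.08 kip·ft

Resultant of the distributed load: 3.48 × 5.4 = 18.792 kip at 10 ft from A.
ΣF_x = 0: A_x = 0.
ΣF_y = 0: A_y − 15 − 3.48·5.4 − 5 = 0 → A_y = 38.79 kip.
ΣM about A: M_A − 15·7.6 − (3.48·5.4)·10 − 5·15.1 + 410.5 = 0 → M_A = -33.08 kip·ft.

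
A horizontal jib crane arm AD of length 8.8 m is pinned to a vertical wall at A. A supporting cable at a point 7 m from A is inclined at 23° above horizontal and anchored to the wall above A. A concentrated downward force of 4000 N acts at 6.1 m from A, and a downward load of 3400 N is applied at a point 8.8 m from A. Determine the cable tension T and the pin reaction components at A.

T = 19860 N, A_x = 18280 N, A_y = -360.0 N

ΣM about A: T·sin23°·7 − 4000·6.1 − 3400·8.8 = 0 → T = 54320/(7·0.390731) = 19860.2 ≈ 19860 N.
ΣF_x = 0: A_x − T·cos23° = 0 → A_x = 19860.2 × 0.920505 = 18280 N.
ΣF_y = 0: A_y + T·sin23° − 4000 − 3400 = 0 → A_y = 7400 − 19860.2 × 0.390731 = -360.0 N.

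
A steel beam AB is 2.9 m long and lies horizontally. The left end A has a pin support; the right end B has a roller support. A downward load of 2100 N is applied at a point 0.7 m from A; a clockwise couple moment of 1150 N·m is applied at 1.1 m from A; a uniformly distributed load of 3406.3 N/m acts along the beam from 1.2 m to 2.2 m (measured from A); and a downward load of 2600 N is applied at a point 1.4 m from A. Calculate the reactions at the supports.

A_x = 0, A_y = 3951 N, B_y = 4155 N

Resultant of the distributed load: 3406.3 × 1 = 3406.3 N at 1.7 m from A.
Taking moments about A: B_y·2.9 − 2100·0.7 − 1150 − (3406.3·1)·1.7 − 2600·1.4 = 0 → B_y = 12050.71/2.9 = 4155.42 ≈ 4155 N.
ΣF_y = 0: A_y + 4155.42 − 2100 − 3406.3·1 − 2600 = 0 → A_y = 3951 N.
ΣF_x = 0: no horizontal applied forces, so A_x = 0.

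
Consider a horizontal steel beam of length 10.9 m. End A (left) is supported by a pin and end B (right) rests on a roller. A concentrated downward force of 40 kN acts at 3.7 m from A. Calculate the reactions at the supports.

Taking moments about A: B_y·10.9 − 40·3.7 = 0 → B_y = 148/10.9 = 13.578 ≈ 13.58 kN.
ΣF_y = 0: A_y + 13.578 − 40 = 0 → A_y = 26.42 kN.
ΣF_x = 0: no horizontal applied forces, so A_x = 0.

A_x = 0, A_y = 26.42 kN, B_y = 13.58 kN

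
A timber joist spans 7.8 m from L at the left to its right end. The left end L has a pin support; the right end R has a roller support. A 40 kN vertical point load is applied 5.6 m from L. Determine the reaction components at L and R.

Moments about L: R_y·7.8 − 40·5.6 = 0 → R_y = 224/7.8 = 28.7179 ≈ 28.72 kN.
ΣF_y = 0: L_y + 28.7179 − 40 = 0 → L_y = 11.28 kN.
ΣF_x = 0: no horizontal applied forces, so L_x = 0.

L_x = 0, L_y = 11.28 kN, R_y = 28.72 kN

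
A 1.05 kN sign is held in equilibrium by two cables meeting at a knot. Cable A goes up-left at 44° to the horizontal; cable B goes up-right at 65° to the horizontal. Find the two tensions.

T_A = 0.4693 kN, T_B = 0.7988 kN

ΣF_x = 0: −T_A·cos44° + T_B·cos65° = 0 → T_B = 1.7021·T_A.
ΣF_y = 0: T_A·sin44° + T_B·sin65° = 1.05.
Substitute: T_A·(0.694658 + 1.7021·0.906308) = 1.05 → T_A = 0.469319 ≈ 0.4693 kN.
Then T_B = 1.7021 × 0.469319 = 0.7988 kN.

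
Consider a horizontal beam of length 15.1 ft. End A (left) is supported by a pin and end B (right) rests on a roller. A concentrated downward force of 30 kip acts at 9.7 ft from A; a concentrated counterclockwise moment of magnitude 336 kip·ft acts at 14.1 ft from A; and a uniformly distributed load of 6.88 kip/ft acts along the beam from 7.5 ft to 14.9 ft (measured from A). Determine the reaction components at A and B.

A_x = 0, A_y = 46.13 kip, B_y = 34.78 kip

Resultant of the distributed load: 6.88 × 7.4 = 50.912 kip at 11.2 ft from A.
ΣM about A: B_y·15.1 − 30·9.7 + 336 − (6.88·7.4)·11.2 = 0 → B_y = 525.2144/15.1 = 34.7824 ≈ 34.78 kip.
ΣF_y = 0: A_y + 34.7824 − 30 − 6.88·7.4 = 0 → A_y = 46.13 kip.
ΣF_x = 0: no horizontal applied forces, so A_x = 0.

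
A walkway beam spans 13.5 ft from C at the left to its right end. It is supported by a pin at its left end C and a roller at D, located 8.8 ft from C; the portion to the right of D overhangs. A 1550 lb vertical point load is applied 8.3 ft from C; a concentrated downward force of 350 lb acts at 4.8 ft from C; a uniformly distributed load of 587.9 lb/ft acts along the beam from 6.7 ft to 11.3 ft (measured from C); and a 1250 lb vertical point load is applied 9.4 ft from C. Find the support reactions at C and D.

C_x = 0, C_y = 100.5 lb, D_y = 5754 lb

Resultant of the distributed load: 587.9 × 4.6 = 2704.34 lb at 9 ft from C.
Moments about C: D_y·8.8 − 1550·8.3 − 350·4.8 − (587.9·4.6)·9 − 1250·9.4 = 0 → D_y = 50634.06/8.8 = 5753.87 ≈ 5754 lb.
ΣF_y = 0: C_y + 5753.87 − 1550 − 350 − 587.9·4.6 − 1250 = 0 → C_y = 100.5 lb.
ΣF_x = 0: no horizontal applied forces, so C_x = 0.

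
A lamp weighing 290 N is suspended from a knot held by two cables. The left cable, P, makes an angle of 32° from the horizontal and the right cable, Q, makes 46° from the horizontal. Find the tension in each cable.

T_P = 206.0 N, T_Q = 251.4 N

ΣF_x = 0: −T_P·cos32° + T_Q·cos46° = 0 → T_Q = 1.22081·T_P.
ΣF_y = 0: T_P·sin32° + T_Q·sin46° = 290.
Substitute: T_P·(0.529919 + 1.22081·0.71934) = 290 → T_P = 205.952 ≈ 206.0 N.
Then T_Q = 1.22081 × 205.952 = 251.4 N.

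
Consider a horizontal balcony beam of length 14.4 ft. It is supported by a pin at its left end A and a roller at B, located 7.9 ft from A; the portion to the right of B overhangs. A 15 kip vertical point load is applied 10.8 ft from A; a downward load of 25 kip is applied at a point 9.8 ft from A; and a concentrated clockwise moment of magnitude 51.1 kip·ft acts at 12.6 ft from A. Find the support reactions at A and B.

A_x = 0, A_y = -17.99 kip, B_y = 57.99 kip

Taking moments about A: B_y·7.9 − 15·10.8 − 25·9.8 − 51.1 = 0 → B_y = 458.1/7.9 = 57.9873 ≈ 57.99 kip.
ΣF_y = 0: A_y + 57.9873 − 15 − 25 = 0 → A_y = -17.99 kip.
ΣF_x = 0: no horizontal applied forces, so A_x = 0.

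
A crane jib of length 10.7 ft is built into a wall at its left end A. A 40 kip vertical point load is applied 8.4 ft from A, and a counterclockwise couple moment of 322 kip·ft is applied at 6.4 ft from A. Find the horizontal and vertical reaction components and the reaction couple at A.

A_x = 0, A_y = 40.00 kip, M_A = 14.00 kip·ft

ΣF_x = 0: A_x = 0.
ΣF_y = 0: A_y − 40 = 0 → A_y = 40.00 kip.
ΣM about A: M_A − 40·8.4 + 322 = 0 → M_A = 14.00 kip·ft.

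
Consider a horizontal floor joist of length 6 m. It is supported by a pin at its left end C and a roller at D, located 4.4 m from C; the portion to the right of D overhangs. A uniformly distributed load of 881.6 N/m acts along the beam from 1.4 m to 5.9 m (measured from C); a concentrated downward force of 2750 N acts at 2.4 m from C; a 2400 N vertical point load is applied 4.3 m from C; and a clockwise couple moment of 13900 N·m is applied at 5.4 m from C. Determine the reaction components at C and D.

Resultant of the distributed load: 881.6 × 4.5 = 3967.2 N at 3.65 m from C.
Moments about C: D_y·4.4 − (881.6·4.5)·3.65 − 2750·2.4 − 2400·4.3 − 13900 = 0 → D_y = 45300.28/4.4 = 10295.5 ≈ 10300 N.
ΣF_y = 0: C_y + 10295.5 − 881.6·4.5 − 2750 − 2400 = 0 → C_y = -1178 N.
ΣF_x = 0: no horizontal applied forces, so C_x = 0.

C_x = 0, C_y = -1178 N, D_y = 10300 N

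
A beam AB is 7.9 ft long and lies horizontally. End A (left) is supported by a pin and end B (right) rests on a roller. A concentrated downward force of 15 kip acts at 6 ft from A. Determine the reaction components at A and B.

A_x = 0, A_y = 3.608 kip, B_y = 11.39 kip

Taking moments about A: B_y·7.9 − 15·6 = 0 → B_y = 90/7.9 = 11.3924 ≈ 11.39 kip.
ΣF_y = 0: A_y + 11.3924 − 15 = 0 → A_y = 3.608 kip.
ΣF_x = 0: no horizontal applied forces, so A_x = 0.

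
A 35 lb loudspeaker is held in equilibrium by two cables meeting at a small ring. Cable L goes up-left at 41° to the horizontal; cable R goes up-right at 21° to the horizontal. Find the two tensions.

T_L = 37.01 lb, T_R = 29.92 lb

ΣF_x = 0: −T_L·cos41° + T_R·cos21° = 0 → T_R = 0.808403·T_L.
ΣF_y = 0: T_L·sin41° + T_R·sin21° = 35.
Substitute: T_L·(0.656059 + 0.808403·0.358368) = 35 → T_L = 37.0071 ≈ 37.01 lb.
Then T_R = 0.808403 × 37.0071 = 29.92 lb.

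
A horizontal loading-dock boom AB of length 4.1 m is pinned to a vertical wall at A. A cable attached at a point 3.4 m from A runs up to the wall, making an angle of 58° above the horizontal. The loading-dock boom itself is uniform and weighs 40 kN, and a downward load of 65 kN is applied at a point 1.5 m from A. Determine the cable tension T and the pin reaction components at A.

ΣM about A: T·sin58°·3.4 − 40·2.05 − 65·1.5 = 0 → T = 179.5/(3.4·0.848048) = 62.2537 ≈ 62.25 kN.
ΣF_x = 0: A_x − T·cos58° = 0 → A_x = 62.2537 × 0.529919 = 32.99 kN.
ΣF_y = 0: A_y + T·sin58° − 40 − 65 = 0 → A_y = 105 − 62.2537 × 0.848048 = 52.21 kN.

T = 62.25 kN, A_x = 32.99 kN, A_y = 52.21 kN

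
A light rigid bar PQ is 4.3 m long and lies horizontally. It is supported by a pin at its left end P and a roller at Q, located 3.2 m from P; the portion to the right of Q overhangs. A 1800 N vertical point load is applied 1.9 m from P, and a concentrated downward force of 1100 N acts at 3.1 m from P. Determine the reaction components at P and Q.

Taking moments about P: Q_y·3.2 − 1800·1.9 − 1100·3.1 = 0 → Q_y = 6830/3.2 = 2134.38 ≈ 2134 N.
ΣF_y = 0: P_y + 2134.38 − 1800 − 1100 = 0 → P_y = 765.6 N.
ΣF_x = 0: no horizontal applied forces, so P_x = 0.

P_x = 0, P_y = 765.6 N, Q_y = 2134 N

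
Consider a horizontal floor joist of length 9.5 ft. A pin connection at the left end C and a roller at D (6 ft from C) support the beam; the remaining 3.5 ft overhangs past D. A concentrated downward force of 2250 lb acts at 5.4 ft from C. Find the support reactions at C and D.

Moments about C: D_y·6 − 2250·5.4 = 0 → D_y = 12150/6 = 2025 lb.
ΣF_y = 0: C_y + 2025 − 2250 = 0 → C_y = 225.0 lb.
ΣF_x = 0: no horizontal applied forces, so C_x = 0.

C_x = 0, C_y = 225.0 lb, D_y = 2025 lb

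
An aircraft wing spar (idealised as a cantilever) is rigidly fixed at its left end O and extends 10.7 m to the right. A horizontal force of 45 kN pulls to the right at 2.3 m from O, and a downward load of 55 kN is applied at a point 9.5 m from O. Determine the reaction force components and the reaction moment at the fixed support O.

O_x = -45.00 kN, O_y = 55.00 kN, M_O = 522.5 kN·m

ΣF_x = 0: O_x + 45 = 0 → O_x = -45.00 kN.
ΣF_y = 0: O_y − 55 = 0 → O_y = 55.00 kN.
ΣM about O: M_O − 55·9.5 = 0 → M_O = 522.5 kN·m.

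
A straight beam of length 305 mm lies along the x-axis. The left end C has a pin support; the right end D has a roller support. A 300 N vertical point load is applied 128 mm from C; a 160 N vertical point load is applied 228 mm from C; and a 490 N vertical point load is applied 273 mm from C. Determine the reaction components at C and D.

C_x = 0, C_y = 265.9 N, D_y = 684.1 N

Taking moments about C: D_y·305 − 300·128 − 160·228 − 490·273 = 0 → D_y = 208650/305 = 684.098 ≈ 684.1 N.
ΣF_y = 0: C_y + 684.098 − 300 − 160 − 490 = 0 → C_y = 265.9 N.
ΣF_x = 0: no horizontal applied forces, so C_x = 0.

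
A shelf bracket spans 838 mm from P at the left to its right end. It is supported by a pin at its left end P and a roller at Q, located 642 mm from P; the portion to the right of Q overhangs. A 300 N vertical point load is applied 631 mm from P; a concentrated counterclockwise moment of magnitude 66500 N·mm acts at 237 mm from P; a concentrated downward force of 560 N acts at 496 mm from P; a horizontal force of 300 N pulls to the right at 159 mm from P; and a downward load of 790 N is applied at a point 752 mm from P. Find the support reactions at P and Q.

Moments about P: Q_y·642 − 300·631 + 66500 − 560·496 − 790·752 = 0 → Q_y = 994640/642 = 1549.28 ≈ 1549 N.
ΣF_y = 0: P_y + 1549.28 − 300 − 560 − 790 = 0 → P_y = 100.7 N.
ΣF_x = 0: P_x + 300 = 0 → P_x = -300.0 N.

P_x = -300.0 N, P_y = 100.7 N, Q_y = 1549 N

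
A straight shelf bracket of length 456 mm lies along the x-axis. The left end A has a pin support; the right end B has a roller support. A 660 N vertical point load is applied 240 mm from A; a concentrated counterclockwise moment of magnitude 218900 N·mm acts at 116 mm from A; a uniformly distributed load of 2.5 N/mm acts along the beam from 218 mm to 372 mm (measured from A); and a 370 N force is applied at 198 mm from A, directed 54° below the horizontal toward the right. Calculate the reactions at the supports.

A_x = -217.5 N, A_y = 1098 N, B_y = 246.4 N

Resultant of the distributed load: 2.5 × 154 = 385 N at 295 mm from A.
Taking moments about A: B_y·456 − 660·240 + 218900 − (2.5·154)·295 − 370·sin54°·198 = 0 → B_y = 112344/456 = 246.368 ≈ 246.4 N.
ΣF_y = 0: A_y + 246.368 − 660 − 2.5·154 − 370·sin54° = 0 → A_y = 1098 N.
ΣF_x = 0: A_x + 370·cos54° = 0 → A_x = -217.5 N.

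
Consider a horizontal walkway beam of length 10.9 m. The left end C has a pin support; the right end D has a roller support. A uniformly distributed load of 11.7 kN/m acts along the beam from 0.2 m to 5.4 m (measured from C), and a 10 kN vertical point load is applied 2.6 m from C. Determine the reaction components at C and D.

Resultant of the distributed load: 11.7 × 5.2 = 60.84 kN at 2.8 m from C.
ΣM about C: D_y·10.9 − (11.7·5.2)·2.8 − 10·2.6 = 0 → D_y = 196.352/10.9 = 18.0139 ≈ 18.01 kN.
ΣF_y = 0: C_y + 18.0139 − 11.7·5.2 − 10 = 0 → C_y = 52.83 kN.
ΣF_x = 0: no horizontal applied forces, so C_x = 0.

C_x = 0, C_y = 52.83 kN, D_y = 18.01 kN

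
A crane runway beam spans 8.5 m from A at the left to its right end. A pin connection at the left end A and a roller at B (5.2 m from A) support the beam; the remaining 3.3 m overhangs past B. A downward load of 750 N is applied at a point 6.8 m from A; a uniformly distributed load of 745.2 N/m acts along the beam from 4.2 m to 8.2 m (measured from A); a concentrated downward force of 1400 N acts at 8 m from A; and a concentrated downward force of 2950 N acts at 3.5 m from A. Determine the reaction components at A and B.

Resultant of the distributed load: 745.2 × 4 = 2980.8 N at 6.2 m from A.
ΣM about A: B_y·5.2 − 750·6.8 − (745.2·4)·6.2 − 1400·8 − 2950·3.5 = 0 → B_y = 45105.96/5.2 = 8674.22 ≈ 8674 N.
ΣF_y = 0: A_y + 8674.22 − 750 − 745.2·4 − 1400 − 2950 = 0 → A_y = -593.4 N.
ΣF_x = 0: no horizontal applied forces, so A_x = 0.

A_x = 0, A_y = -593.4 N, B_y = 8674 N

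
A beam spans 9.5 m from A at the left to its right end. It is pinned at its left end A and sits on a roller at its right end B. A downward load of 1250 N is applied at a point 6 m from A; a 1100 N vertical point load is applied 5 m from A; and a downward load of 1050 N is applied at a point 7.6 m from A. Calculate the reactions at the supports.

Moments about A: B_y·9.5 − 1250·6 − 1100·5 − 1050·7.6 = 0 → B_y = 20980/9.5 = 2208.42 ≈ 2208 N.
ΣF_y = 0: A_y + 2208.42 − 1250 − 1100 − 1050 = 0 → A_y = 1192 N.
ΣF_x = 0: no horizontal applied forces, so A_x = 0.

A_x = 0, A_y = 1192 N, B_y = 2208 N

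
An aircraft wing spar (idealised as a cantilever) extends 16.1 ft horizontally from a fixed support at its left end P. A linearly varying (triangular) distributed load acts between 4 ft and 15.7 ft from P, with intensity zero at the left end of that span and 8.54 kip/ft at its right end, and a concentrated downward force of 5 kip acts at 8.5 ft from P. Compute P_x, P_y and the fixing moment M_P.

P_x = 0, P_y = 54.96 kip, M_P = 632.0 kip·ft

Resultant of the triangular load: ½ × 8.54 × 11.7 = 49.959 kip, acting at 11.8 ft from P (one-third of the span from the peak).
ΣF_x = 0: P_x = 0.
ΣF_y = 0: P_y − ½·8.54·11.7 − 5 = 0 → P_y = 54.96 kip.
ΣM about P: M_P − (½·8.54·11.7)·11.8 − 5·8.5 = 0 → M_P = 632.0 kip·ft.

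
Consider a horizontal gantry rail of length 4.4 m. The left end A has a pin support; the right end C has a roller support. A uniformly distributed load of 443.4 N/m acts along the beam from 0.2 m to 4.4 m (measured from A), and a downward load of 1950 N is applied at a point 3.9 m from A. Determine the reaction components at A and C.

Resultant of the distributed load: 443.4 × 4.2 = 1862.28 N at 2.3 m from A.
Taking moments about A: C_y·4.4 − (443.4·4.2)·2.3 − 1950·3.9 = 0 → C_y = 11888.244/4.4 = 2701.87 ≈ 2702 N.
ΣF_y = 0: A_y + 2701.87 − 443.4·4.2 − 1950 = 0 → A_y = 1110 N.
ΣF_x = 0: no horizontal applied forces, so A_x = 0.

A_x = 0, A_y = 1110 N, C_y = 2702 N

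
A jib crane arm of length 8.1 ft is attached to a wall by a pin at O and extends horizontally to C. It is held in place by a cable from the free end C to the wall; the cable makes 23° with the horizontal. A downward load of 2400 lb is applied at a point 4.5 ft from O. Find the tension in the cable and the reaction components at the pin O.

ΣM about O: T·sin23°·8.1 − 2400·4.5 = 0 → T = 10800/(8.1·0.390731) = 3412.41 ≈ 3412 lb.
ΣF_x = 0: O_x − T·cos23° = 0 → O_x = 3412.41 × 0.920505 = 3141 lb.
ΣF_y = 0: O_y + T·sin23° − 2400 = 0 → O_y = 2400 − 3412.41 × 0.390731 = 1067 lb.

T = 3412 lb, O_x = 3141 lb, O_y = 1067 lb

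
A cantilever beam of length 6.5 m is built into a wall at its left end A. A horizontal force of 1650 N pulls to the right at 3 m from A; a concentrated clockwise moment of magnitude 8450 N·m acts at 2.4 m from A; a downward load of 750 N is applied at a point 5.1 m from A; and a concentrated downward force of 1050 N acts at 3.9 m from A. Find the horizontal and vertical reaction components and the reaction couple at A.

A_x = -1650 N, A_y = 1800 N, M_A = 16370 N·m

ΣF_x = 0: A_x + 1650 = 0 → A_x = -1650 N.
ΣF_y = 0: A_y − 750 − 1050 = 0 → A_y = 1800 N.
ΣM about A: M_A − 8450 − 750·5.1 − 1050·3.9 = 0 → M_A = 16370 N·m.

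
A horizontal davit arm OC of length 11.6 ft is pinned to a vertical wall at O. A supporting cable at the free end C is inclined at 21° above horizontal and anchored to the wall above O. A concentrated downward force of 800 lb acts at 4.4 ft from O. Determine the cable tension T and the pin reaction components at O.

ΣM about O: T·sin21°·11.6 − 800·4.4 = 0 → T = 3520/(11.6·0.358368) = 846.75 ≈ 846.8 lb.
ΣF_x = 0: O_x − T·cos21° = 0 → O_x = 846.75 × 0.93358 = 790.5 lb.
ΣF_y = 0: O_y + T·sin21° − 800 = 0 → O_y = 800 − 846.75 × 0.358368 = 496.6 lb.

T = 846.8 lb, O_x = 790.5 lb, O_y = 496.6 lb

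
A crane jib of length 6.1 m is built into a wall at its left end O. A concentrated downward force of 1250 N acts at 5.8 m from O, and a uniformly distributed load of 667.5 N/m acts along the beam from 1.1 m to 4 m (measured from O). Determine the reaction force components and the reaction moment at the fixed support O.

Resultant of the distributed load: 667.5 × 2.9 = 1935.75 N at 2.55 m from O.
ΣF_x = 0: O_x = 0.
ΣF_y = 0: O_y − 1250 − 667.5·2.9 = 0 → O_y = 3186 N.
ΣM about O: M_O − 1250·5.8 − (667.5·2.9)·2.55 = 0 → M_O = 12190 N·m.

O_x = 0, O_y = 3186 N, M_O = 12190 N·m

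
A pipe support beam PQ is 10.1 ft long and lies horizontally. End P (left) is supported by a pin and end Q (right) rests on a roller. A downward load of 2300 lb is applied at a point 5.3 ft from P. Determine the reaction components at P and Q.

ΣM about P: Q_y·10.1 − 2300·5.3 = 0 → Q_y = 12190/10.1 = 1206.93 ≈ 1207 lb.
ΣF_y = 0: P_y + 1206.93 − 2300 = 0 → P_y = 1093 lb.
ΣF_x = 0: no horizontal applied forces, so P_x = 0.

P_x = 0, P_y = 1093 lb, Q_y = 1207 lb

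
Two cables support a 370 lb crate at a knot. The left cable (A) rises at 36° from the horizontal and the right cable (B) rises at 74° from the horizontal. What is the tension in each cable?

ΣF_x = 0: −T_A·cos36° + T_B·cos74° = 0 → T_B = 2.93508·T_A.
ΣF_y = 0: T_A·sin36° + T_B·sin74° = 370.
Substitute: T_A·(0.587785 + 2.93508·0.961262) = 370 → T_A = 108.531 ≈ 108.5 lb.
Then T_B = 2.93508 × 108.531 = 318.5 lb.

T_A = 108.5 lb, T_B = 318.5 lb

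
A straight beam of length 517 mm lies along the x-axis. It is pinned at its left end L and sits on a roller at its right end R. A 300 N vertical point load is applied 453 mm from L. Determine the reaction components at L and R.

Moments about L: R_y·517 − 300·453 = 0 → R_y = 135900/517 = 262.863 ≈ 262.9 N.
ΣF_y = 0: L_y + 262.863 − 300 = 0 → L_y = 37.14 N.
ΣF_x = 0: no horizontal applied forces, so L_x = 0.

L_x = 0, L_y = 37.14 N, R_y = 262.9 N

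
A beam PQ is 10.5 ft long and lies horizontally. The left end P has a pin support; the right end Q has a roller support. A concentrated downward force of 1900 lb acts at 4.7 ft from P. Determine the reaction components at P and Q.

Taking moments about P: Q_y·10.5 − 1900·4.7 = 0 → Q_y = 8930/10.5 = 850.476 ≈ 850.5 lb.
ΣF_y = 0: P_y + 850.476 − 1900 = 0 → P_y = 1050 lb.
ΣF_x = 0: no horizontal applied forces, so P_x = 0.

P_x = 0, P_y = 1050 lb, Q_y = 850.5 lb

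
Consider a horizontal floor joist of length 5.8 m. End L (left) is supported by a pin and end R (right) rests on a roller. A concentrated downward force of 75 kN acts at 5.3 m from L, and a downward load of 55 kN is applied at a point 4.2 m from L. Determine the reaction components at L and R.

L_x = 0, L_y = 21.64 kN, R_y = 108.4 kN

Moments about L: R_y·5.8 − 75·5.3 − 55·4.2 = 0 → R_y = 628.5/5.8 = 108.362 ≈ 108.4 kN.
ΣF_y = 0: L_y + 108.362 − 75 − 55 = 0 → L_y = 21.64 kN.
ΣF_x = 0: no horizontal applied forces, so L_x = 0.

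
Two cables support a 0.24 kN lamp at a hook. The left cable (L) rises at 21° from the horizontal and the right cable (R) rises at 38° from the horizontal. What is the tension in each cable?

ΣF_x = 0: −T_L·cos21° + T_R·cos38° = 0 → T_R = 1.18473·T_L.
ΣF_y = 0: T_L·sin21° + T_R·sin38° = 0.24.
Substitute: T_L·(0.358368 + 1.18473·0.615661) = 0.24 → T_L = 0.220637 ≈ 0.2206 kN.
Then T_R = 1.18473 × 0.220637 = 0.2614 kN.

T_L = 0.2206 kN, T_R = 0.2614 kN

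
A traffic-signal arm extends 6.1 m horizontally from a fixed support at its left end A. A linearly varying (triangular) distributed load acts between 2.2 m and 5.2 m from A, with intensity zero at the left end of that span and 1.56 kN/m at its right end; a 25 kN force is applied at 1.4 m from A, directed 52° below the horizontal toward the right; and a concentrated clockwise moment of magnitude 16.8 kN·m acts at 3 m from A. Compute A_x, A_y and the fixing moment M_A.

A_x = -15.39 kN, A_y = 22.04 kN, M_A = 54.21 kN·m

Resultant of the triangular load: ½ × 1.56 × 3 = 2.34 kN, acting at 4.2 m from A (one-third of the span from the peak).
ΣF_x = 0: A_x + 25·cos52° = 0 → A_x = -15.39 kN.
ΣF_y = 0: A_y − ½·1.56·3 − 25·sin52° = 0 → A_y = 22.04 kN.
ΣM about A: M_A − (½·1.56·3)·4.2 − 25·sin52°·1.4 − 16.8 = 0 → M_A = 54.21 kN·m.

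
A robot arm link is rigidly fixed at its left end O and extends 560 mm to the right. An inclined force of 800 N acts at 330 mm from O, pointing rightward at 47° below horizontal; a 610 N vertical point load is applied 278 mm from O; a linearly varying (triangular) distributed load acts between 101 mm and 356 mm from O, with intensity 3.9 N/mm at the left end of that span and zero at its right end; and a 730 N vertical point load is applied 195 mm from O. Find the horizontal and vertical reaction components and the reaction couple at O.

O_x = -545.6 N, O_y = 2422 N, M_O = 597500 N·mm

Resultant of the triangular load: ½ × 3.9 × 255 = 497.25 N, acting at 186 mm from O (one-third of the span from the peak).
ΣF_x = 0: O_x + 800·cos47° = 0 → O_x = -545.6 N.
ΣF_y = 0: O_y − 800·sin47° − 610 − ½·3.9·255 − 730 = 0 → O_y = 2422 N.
ΣM about O: M_O − 800·sin47°·330 − 610·278 − (½·3.9·255)·186 − 730·195 = 0 → M_O = 597500 N·mm.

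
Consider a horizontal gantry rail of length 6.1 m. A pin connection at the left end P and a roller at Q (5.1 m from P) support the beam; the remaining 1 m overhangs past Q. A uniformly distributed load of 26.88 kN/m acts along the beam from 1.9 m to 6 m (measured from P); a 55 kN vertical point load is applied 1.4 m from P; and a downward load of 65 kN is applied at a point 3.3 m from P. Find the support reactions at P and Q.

Resultant of the distributed load: 26.88 × 4.1 = 110.208 kN at 3.95 m from P.
Taking moments about P: Q_y·5.1 − (26.88·4.1)·3.95 − 55·1.4 − 65·3.3 = 0 → Q_y = 726.8216/5.1 = 142.514 ≈ 142.5 kN.
ΣF_y = 0: P_y + 142.514 − 26.88·4.1 − 55 − 65 = 0 → P_y = 87.69 kN.
ΣF_x = 0: no horizontal applied forces, so P_x = 0.

P_x = 0, P_y = 87.69 kN, Q_y = 142.5 kN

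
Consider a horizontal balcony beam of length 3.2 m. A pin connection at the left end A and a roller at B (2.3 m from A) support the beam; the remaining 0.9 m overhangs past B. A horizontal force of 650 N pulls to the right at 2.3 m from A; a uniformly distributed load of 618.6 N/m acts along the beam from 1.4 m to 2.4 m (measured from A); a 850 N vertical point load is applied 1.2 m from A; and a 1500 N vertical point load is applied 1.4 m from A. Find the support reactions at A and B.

Resultant of the distributed load: 618.6 × 1 = 618.6 N at 1.9 m from A.
Taking moments about A: B_y·2.3 − (618.6·1)·1.9 − 850·1.2 − 1500·1.4 = 0 → B_y = 4295.34/2.3 = 1867.54 ≈ 1868 N.
ΣF_y = 0: A_y + 1867.54 − 618.6·1 − 850 − 1500 = 0 → A_y = 1101 N.
ΣF_x = 0: A_x + 650 = 0 → A_x = -650.0 N.

A_x = -650.0 N, A_y = 1101 N, B_y = 1868 N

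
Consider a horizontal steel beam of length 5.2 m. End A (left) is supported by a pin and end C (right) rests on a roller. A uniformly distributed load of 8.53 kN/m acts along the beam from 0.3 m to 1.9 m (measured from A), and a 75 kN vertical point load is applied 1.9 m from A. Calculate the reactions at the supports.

Resultant of the distributed load: 8.53 × 1.6 = 13.648 kN at 1.1 m from A.
ΣM about A: C_y·5.2 − (8.53·1.6)·1.1 − 75·1.9 = 0 → C_y = 157.5128/5.2 = 30.2909 ≈ 30.29 kN.
ΣF_y = 0: A_y + 30.2909 − 8.53·1.6 − 75 = 0 → A_y = 58.36 kN.
ΣF_x = 0: no horizontal applied forces, so A_x = 0.

A_x = 0, A_y = 58.36 kN, C_y = 30.29 kN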